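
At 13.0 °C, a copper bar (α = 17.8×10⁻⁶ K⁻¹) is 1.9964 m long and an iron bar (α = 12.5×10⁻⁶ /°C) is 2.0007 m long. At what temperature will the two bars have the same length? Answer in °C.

T = 421.5 °C

Equal length when α₁L₁ΔT − α₂L₂ΔT = L₂ − L₁ = 4.30×10⁻³ m
α₁L₁ = 3.553592×10⁻⁵, α₂L₂ = 2.500875×10⁻⁵ → Δ(αL) = 1.052717×10⁻⁵ m/K
ΔT = 4.30×10⁻³ / 1.052717×10⁻⁵ = 408.467 K, so T = 13.0 + 408.467 = 421.467 °C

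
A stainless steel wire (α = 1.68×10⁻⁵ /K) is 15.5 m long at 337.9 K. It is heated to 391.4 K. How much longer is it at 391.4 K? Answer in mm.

ΔL = 13.9 mm

|ΔT| = |391.4 − 337.9| = 53.5 K
ΔL = αL₀ΔT = (1.68×10⁻⁵)(15.5)(53.5) = 1.39×10⁻² m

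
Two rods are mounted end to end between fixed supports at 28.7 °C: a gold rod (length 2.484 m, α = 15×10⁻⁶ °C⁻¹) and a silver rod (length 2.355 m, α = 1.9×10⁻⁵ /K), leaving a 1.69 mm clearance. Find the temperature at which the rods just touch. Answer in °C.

Gap closes when ΔL₁ + ΔL₂ = 1.69 mm = 1.69×10⁻³ m
(α₁L₁ + α₂L₂)ΔT = g
α₁L₁ + α₂L₂ = 15×10⁻⁶×2.484 + 1.9×10⁻⁵×2.355 = 8.2005×10⁻⁵ m/K
ΔT = 1.69×10⁻³ / 8.2005×10⁻⁵ = 20.608 K
T = 28.7 + 20.608 = 49.308 °C

T = 49.3 °C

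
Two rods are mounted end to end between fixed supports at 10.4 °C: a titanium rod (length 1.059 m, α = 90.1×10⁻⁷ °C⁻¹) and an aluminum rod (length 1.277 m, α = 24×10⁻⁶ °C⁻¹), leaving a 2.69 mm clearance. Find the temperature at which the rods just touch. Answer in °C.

T = 77.3 °C

Gap closes when ΔL₁ + ΔL₂ = 2.69 mm = 2.69×10⁻³ m
(α₁L₁ + α₂L₂)ΔT = g
α₁L₁ + α₂L₂ = 90.1×10⁻⁷×1.059 + 24×10⁻⁶×1.277 = 4.018959×10⁻⁵ m/K
ΔT = 2.69×10⁻³ / 4.018959×10⁻⁵ = 66.933 K
T = 10.4 + 66.933 = 77.333 °C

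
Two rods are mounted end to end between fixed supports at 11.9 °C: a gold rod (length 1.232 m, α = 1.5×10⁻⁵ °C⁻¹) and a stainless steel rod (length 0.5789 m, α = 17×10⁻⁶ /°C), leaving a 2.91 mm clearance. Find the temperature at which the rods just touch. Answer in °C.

Gap closes when ΔL₁ + ΔL₂ = 2.91 mm = 2.91×10⁻³ m
(α₁L₁ + α₂L₂)ΔT = g
α₁L₁ + α₂L₂ = 1.5×10⁻⁵×1.232 + 17×10⁻⁶×0.5789 = 2.83213×10⁻⁵ m/K
ΔT = 2.91×10⁻³ / 2.83213×10⁻⁵ = 102.75 K
T = 11.9 + 102.75 = 114.65 °C

T = 115 °C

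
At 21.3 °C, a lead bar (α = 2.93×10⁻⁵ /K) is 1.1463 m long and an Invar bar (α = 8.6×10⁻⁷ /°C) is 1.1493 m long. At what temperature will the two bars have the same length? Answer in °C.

Equal length when α₁L₁ΔT − α₂L₂ΔT = L₂ − L₁ = 3.00×10⁻³ m
α₁L₁ = 3.358659×10⁻⁵, α₂L₂ = 9.88398×10⁻⁷ → Δ(αL) = 3.2598192×10⁻⁵ m/K
ΔT = 3.00×10⁻³ / 3.2598192×10⁻⁵ = 92.030 K, so T = 21.3 + 92.030 = 113.330 °C

T = 113.3 °C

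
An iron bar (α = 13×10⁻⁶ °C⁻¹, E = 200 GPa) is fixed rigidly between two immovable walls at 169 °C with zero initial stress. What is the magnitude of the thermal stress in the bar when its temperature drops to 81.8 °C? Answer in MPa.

σ = 227 MPa

Fully constrained: the free strain ε = αΔT is blocked, so σ = Eε = EαΔT.
|ΔT| = 87.2 K
σ = 200×10⁹ × 13×10⁻⁶ × 87.2 = 2.27×10⁸ Pa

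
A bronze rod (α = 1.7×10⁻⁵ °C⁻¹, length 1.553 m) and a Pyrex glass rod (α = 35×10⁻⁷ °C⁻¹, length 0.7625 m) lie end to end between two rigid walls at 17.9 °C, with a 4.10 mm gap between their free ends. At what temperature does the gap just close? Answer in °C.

T = 159 °C

Gap closes when ΔL₁ + ΔL₂ = 4.10 mm = 4.10×10⁻³ m
(α₁L₁ + α₂L₂)ΔT = g
α₁L₁ + α₂L₂ = 1.7×10⁻⁵×1.553 + 35×10⁻⁷×0.7625 = 2.906975×10⁻⁵ m/K
ΔT = 4.10×10⁻³ / 2.906975×10⁻⁵ = 141.04 K
T = 17.9 + 141.04 = 158.94 °C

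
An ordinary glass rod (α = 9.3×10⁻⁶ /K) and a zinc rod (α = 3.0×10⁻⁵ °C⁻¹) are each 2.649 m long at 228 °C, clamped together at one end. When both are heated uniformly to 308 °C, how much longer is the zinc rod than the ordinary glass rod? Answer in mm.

4.39 mm

ΔT = 80 K
ordinary glass: ΔL = 9.3×10⁻⁶ × 2.649 m × 80 = 1.9709×10⁻³ m = 1.9709 mm
zinc: ΔL = 3.0×10⁻⁵ × 2.649 m × 80 = 6.3576×10⁻³ m = 6.3576 mm
difference = 6.3576 − 1.9709 = 4.3867 mm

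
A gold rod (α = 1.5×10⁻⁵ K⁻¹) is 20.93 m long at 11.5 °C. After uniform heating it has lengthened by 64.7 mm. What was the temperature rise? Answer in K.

ΔT = 206 K

ΔL = αL₀ΔT ⇒ ΔT = ΔL / (αL₀)
ΔT = 64.7×10⁻³ m / (1.5×10⁻⁵ × 20.93 m) = 206.08 K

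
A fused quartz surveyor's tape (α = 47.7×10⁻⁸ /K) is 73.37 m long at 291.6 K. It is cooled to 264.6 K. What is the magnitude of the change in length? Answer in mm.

ΔL = 0.945 mm

|ΔT| = |264.6 − 291.6| = 27.0 K
ΔL = αL₀ΔT = (47.7×10⁻⁸)(73.37)(27.0) = 9.45×10⁻⁴ m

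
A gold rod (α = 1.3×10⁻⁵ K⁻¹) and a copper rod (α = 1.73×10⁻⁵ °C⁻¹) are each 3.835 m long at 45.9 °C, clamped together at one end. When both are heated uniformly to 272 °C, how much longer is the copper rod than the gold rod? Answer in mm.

3.73 mm

ΔT = 226.1 K
gold: ΔL = 1.3×10⁻⁵ × 3.835 m × 226.1 = 1.1272×10⁻² m = 11.272 mm
copper: ΔL = 1.73×10⁻⁵ × 3.835 m × 226.1 = 1.5001×10⁻² m = 15.001 mm
difference = 15.001 − 11.272 = 3.729 mm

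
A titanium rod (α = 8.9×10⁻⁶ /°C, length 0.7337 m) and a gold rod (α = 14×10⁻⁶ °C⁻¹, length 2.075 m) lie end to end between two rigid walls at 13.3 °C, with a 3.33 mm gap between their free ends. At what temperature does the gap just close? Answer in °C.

T = 107 °C

Gap closes when ΔL₁ + ΔL₂ = 3.33 mm = 3.33×10⁻³ m
(α₁L₁ + α₂L₂)ΔT = g
α₁L₁ + α₂L₂ = 8.9×10⁻⁶×0.7337 + 14×10⁻⁶×2.075 = 3.557993×10⁻⁵ m/K
ΔT = 3.33×10⁻³ / 3.557993×10⁻⁵ = 93.59 K
T = 13.3 + 93.59 = 106.89 °C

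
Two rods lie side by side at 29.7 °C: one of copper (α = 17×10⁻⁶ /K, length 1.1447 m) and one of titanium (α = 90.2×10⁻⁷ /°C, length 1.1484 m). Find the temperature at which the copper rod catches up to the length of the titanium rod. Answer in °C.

T = 436.2 °C

Equal length when α₁L₁ΔT − α₂L₂ΔT = L₂ − L₁ = 3.70×10⁻³ m
α₁L₁ = 1.94599×10⁻⁵, α₂L₂ = 1.0358568×10⁻⁵ → Δ(αL) = 9.101332×10⁻⁶ m/K
ΔT = 3.70×10⁻³ / 9.101332×10⁻⁶ = 406.534 K, so T = 29.7 + 406.534 = 436.234 °C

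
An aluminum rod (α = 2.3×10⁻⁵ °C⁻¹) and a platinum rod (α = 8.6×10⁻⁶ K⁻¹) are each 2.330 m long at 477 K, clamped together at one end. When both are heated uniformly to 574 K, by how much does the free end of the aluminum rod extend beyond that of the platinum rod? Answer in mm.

ΔT = 97 K
aluminum: ΔL = 2.3×10⁻⁵ × 2.330 m × 97 = 5.1982×10⁻³ m = 5.1982 mm
platinum: ΔL = 8.6×10⁻⁶ × 2.330 m × 97 = 1.9437×10⁻³ m = 1.9437 mm
difference = 5.1982 − 1.9437 = 3.2545 mm

3.25 mm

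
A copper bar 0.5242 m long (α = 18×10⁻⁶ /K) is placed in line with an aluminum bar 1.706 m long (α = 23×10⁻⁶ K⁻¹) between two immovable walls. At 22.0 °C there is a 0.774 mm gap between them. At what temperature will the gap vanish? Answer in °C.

T = 37.9 °C

α₁L₁ = 9.4356×10⁻⁶ m/K, α₂L₂ = 3.9238×10⁻⁵ m/K → total 4.86736×10⁻⁵ m/K
ΔT = g/(α₁L₁+α₂L₂) = 7.74×10⁻⁴ / 4.86736×10⁻⁵ = 15.902 K
T = 22.0 + 15.902 = 37.902 °C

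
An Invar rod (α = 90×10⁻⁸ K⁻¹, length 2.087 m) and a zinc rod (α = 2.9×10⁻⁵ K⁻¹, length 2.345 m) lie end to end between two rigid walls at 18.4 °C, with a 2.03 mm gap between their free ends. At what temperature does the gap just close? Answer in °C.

T = 47.4 °C

α₁L₁ = 1.8783×10⁻⁶ m/K, α₂L₂ = 6.8005×10⁻⁵ m/K → total 6.98833×10⁻⁵ m/K
ΔT = g/(α₁L₁+α₂L₂) = 2.03×10⁻³ / 6.98833×10⁻⁵ = 29.048 K
T = 18.4 + 29.048 = 47.448 °C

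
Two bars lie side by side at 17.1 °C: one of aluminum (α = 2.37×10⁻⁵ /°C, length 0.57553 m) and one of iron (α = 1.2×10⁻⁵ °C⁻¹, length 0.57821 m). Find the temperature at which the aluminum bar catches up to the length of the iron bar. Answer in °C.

L₁(1 + α₁ΔT) = L₂(1 + α₂ΔT) ⇒ ΔT = (L₂ − L₁)/(α₁L₁ − α₂L₂)
L₂ − L₁ = 0.57821 − 0.57553 = 2.68×10⁻³ m
α₁L₁ − α₂L₂ = 2.37×10⁻⁵×0.57553 − 1.2×10⁻⁵×0.57821 = 6.701541×10⁻⁶ m/K
ΔT = 2.68×10⁻³ / 6.701541×10⁻⁶ = 399.908 K
T = 17.1 + 399.908 = 417.008 °C

T = 417.0 °C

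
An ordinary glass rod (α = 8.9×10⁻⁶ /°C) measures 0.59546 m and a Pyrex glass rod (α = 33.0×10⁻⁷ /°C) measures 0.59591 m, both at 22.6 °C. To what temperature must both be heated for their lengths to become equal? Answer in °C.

T = 157.6 °C

Equal length when α₁L₁ΔT − α₂L₂ΔT = L₂ − L₁ = 4.50×10⁻⁴ m
α₁L₁ = 5.299594×10⁻⁶, α₂L₂ = 1.966503×10⁻⁶ → Δ(αL) = 3.333091×10⁻⁶ m/K
ΔT = 4.50×10⁻⁴ / 3.333091×10⁻⁶ = 135.010 K, so T = 22.6 + 135.010 = 157.610 °C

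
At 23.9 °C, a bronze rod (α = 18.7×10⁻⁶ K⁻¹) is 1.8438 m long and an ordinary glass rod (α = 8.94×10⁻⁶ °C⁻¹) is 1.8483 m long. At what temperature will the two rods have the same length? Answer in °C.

Equal length when α₁L₁ΔT − α₂L₂ΔT = L₂ − L₁ = 4.50×10⁻³ m
α₁L₁ = 3.447906×10⁻⁵, α₂L₂ = 1.6523802×10⁻⁵ → Δ(αL) = 1.7955258×10⁻⁵ m/K
ΔT = 4.50×10⁻³ / 1.7955258×10⁻⁵ = 250.623 K, so T = 23.9 + 250.623 = 274.523 °C

T = 274.5 °C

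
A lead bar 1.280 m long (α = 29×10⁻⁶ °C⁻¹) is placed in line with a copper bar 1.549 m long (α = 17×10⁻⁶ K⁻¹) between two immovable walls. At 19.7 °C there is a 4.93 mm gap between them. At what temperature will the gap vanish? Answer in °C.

α₁L₁ = 3.712×10⁻⁵ m/K, α₂L₂ = 2.6333×10⁻⁵ m/K → total 6.3453×10⁻⁵ m/K
ΔT = g/(α₁L₁+α₂L₂) = 4.93×10⁻³ / 6.3453×10⁻⁵ = 77.695 K
T = 19.7 + 77.695 = 97.395 °C

T = 97.4 °C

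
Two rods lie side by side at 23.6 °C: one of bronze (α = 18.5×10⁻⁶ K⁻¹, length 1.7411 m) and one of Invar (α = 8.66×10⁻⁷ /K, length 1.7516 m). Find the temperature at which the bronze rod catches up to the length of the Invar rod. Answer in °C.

T = 365.7 °C

L₁(1 + α₁ΔT) = L₂(1 + α₂ΔT) ⇒ ΔT = (L₂ − L₁)/(α₁L₁ − α₂L₂)
L₂ − L₁ = 1.7516 − 1.7411 = 1.05×10⁻² m
α₁L₁ − α₂L₂ = 18.5×10⁻⁶×1.7411 − 8.66×10⁻⁷×1.7516 = 3.06934644×10⁻⁵ m/K
ΔT = 1.05×10⁻² / 3.06934644×10⁻⁵ = 342.092 K
T = 23.6 + 342.092 = 365.692 °C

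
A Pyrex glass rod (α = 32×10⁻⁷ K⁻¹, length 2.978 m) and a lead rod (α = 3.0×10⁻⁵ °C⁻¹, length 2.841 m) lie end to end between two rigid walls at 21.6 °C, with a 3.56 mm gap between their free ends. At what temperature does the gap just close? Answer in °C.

T = 59.2 °C

α₁L₁ = 9.5296×10⁻⁶ m/K, α₂L₂ = 8.523×10⁻⁵ m/K → total 9.47596×10⁻⁵ m/K
ΔT = g/(α₁L₁+α₂L₂) = 3.56×10⁻³ / 9.47596×10⁻⁵ = 37.569 K
T = 21.6 + 37.569 = 59.169 °C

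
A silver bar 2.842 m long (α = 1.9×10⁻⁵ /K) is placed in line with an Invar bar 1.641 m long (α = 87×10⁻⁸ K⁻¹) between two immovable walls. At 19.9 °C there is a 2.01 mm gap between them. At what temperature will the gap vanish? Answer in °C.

Gap closes when ΔL₁ + ΔL₂ = 2.01 mm = 2.01×10⁻³ m
(α₁L₁ + α₂L₂)ΔT = g
α₁L₁ + α₂L₂ = 1.9×10⁻⁵×2.842 + 87×10⁻⁸×1.641 = 5.542567×10⁻⁵ m/K
ΔT = 2.01×10⁻³ / 5.542567×10⁻⁵ = 36.265 K
T = 19.9 + 36.265 = 56.165 °C

T = 56.2 °C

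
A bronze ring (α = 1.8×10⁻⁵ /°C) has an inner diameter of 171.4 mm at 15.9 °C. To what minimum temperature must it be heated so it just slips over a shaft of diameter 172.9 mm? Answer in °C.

Required Δd = 172.9 − 171.4 = 1.5 mm
Δd = αd₀ΔT ⇒ ΔT = Δd/(αd₀) = 1.5 / (1.8×10⁻⁵ × 171.4) = 486.19 K
T_min = 15.9 + 486.19 = 502.09 °C

T = 502 °C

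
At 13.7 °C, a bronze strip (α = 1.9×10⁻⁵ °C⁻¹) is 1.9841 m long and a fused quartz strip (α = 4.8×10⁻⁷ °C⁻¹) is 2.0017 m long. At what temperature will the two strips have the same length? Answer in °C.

Equal length when α₁L₁ΔT − α₂L₂ΔT = L₂ − L₁ = 1.76×10⁻² m
α₁L₁ = 3.76979×10⁻⁵, α₂L₂ = 9.60816×10⁻⁷ → Δ(αL) = 3.6737084×10⁻⁵ m/K
ΔT = 1.76×10⁻² / 3.6737084×10⁻⁵ = 479.080 K, so T = 13.7 + 479.080 = 492.780 °C

T = 492.8 °C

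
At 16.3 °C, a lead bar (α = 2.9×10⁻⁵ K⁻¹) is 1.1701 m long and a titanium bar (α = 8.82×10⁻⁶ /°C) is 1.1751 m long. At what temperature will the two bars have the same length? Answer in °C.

T = 228.4 °C

L₁(1 + α₁ΔT) = L₂(1 + α₂ΔT) ⇒ ΔT = (L₂ − L₁)/(α₁L₁ − α₂L₂)
L₂ − L₁ = 1.1751 − 1.1701 = 5.00×10⁻³ m
α₁L₁ − α₂L₂ = 2.9×10⁻⁵×1.1701 − 8.82×10⁻⁶×1.1751 = 2.3568518×10⁻⁵ m/K
ΔT = 5.00×10⁻³ / 2.3568518×10⁻⁵ = 212.147 K
T = 16.3 + 212.147 = 228.447 °C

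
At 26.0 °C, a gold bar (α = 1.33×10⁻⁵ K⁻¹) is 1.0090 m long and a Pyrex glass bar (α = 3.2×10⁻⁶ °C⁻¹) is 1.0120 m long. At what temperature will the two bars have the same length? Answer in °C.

T = 320.7 °C

L₁(1 + α₁ΔT) = L₂(1 + α₂ΔT) ⇒ ΔT = (L₂ − L₁)/(α₁L₁ − α₂L₂)
L₂ − L₁ = 1.0120 − 1.0090 = 3.00×10⁻³ m
α₁L₁ − α₂L₂ = 1.33×10⁻⁵×1.0090 − 3.2×10⁻⁶×1.0120 = 1.01813×10⁻⁵ m/K
ΔT = 3.00×10⁻³ / 1.01813×10⁻⁵ = 294.658 K
T = 26.0 + 294.658 = 320.658 °C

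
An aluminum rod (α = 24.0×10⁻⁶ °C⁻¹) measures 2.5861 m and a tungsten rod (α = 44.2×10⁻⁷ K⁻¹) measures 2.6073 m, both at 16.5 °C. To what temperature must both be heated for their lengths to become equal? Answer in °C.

Equal length when α₁L₁ΔT − α₂L₂ΔT = L₂ − L₁ = 2.12×10⁻² m
α₁L₁ = 6.20664×10⁻⁵, α₂L₂ = 1.1524266×10⁻⁵ → Δ(αL) = 5.0542134×10⁻⁵ m/K
ΔT = 2.12×10⁻² / 5.0542134×10⁻⁵ = 419.452 K, so T = 16.5 + 419.452 = 435.952 °C

T = 436.0 °C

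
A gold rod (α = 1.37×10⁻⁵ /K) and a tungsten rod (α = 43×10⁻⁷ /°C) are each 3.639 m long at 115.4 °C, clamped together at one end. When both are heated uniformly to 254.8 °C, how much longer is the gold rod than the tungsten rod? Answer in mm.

ΔT = 139.4 K
gold: ΔL = 1.37×10⁻⁵ × 3.639 m × 139.4 = 6.9497×10⁻³ m = 6.9497 mm
tungsten: ΔL = 43×10⁻⁷ × 3.639 m × 139.4 = 2.1813×10⁻³ m = 2.1813 mm
difference = 6.9497 − 2.1813 = 4.7684 mm

4.77 mm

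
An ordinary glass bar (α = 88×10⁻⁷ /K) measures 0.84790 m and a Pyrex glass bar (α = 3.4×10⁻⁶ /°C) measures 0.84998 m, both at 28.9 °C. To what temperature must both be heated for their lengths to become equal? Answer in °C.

Equal length when α₁L₁ΔT − α₂L₂ΔT = L₂ − L₁ = 2.08×10⁻³ m
α₁L₁ = 7.46152×10⁻⁶, α₂L₂ = 2.889932×10⁻⁶ → Δ(αL) = 4.571588×10⁻⁶ m/K
ΔT = 2.08×10⁻³ / 4.571588×10⁻⁶ = 454.984 K, so T = 28.9 + 454.984 = 483.884 °C

T = 483.9 °C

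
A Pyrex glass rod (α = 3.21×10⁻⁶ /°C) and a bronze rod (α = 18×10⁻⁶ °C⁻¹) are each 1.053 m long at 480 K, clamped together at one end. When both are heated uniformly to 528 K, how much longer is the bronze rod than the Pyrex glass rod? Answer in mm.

ΔT = 48 K
Pyrex glass: ΔL = 3.21×10⁻⁶ × 1.053 m × 48 = 1.6225×10⁻⁴ m = 0.16225 mm
bronze: ΔL = 18×10⁻⁶ × 1.053 m × 48 = 9.0979×10⁻⁴ m = 0.90979 mm
difference = 0.90979 − 0.16225 = 0.74754 mm

0.748 mm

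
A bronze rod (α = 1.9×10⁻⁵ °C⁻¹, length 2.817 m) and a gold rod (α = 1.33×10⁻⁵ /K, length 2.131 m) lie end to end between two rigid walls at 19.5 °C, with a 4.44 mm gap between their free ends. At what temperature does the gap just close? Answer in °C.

T = 73.7 °C

Gap closes when ΔL₁ + ΔL₂ = 4.44 mm = 4.44×10⁻³ m
(α₁L₁ + α₂L₂)ΔT = g
α₁L₁ + α₂L₂ = 1.9×10⁻⁵×2.817 + 1.33×10⁻⁵×2.131 = 8.18653×10⁻⁵ m/K
ΔT = 4.44×10⁻³ / 8.18653×10⁻⁵ = 54.235 K
T = 19.5 + 54.235 = 73.735 °C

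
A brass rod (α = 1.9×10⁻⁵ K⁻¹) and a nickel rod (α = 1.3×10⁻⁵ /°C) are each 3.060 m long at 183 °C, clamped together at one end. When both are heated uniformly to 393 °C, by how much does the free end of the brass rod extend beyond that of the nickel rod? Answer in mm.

ΔT = 210 K
brass: ΔL = 1.9×10⁻⁵ × 3.060 m × 210 = 1.2209×10⁻² m = 12.209 mm
nickel: ΔL = 1.3×10⁻⁵ × 3.060 m × 210 = 8.3538×10⁻³ m = 8.3538 mm
difference = 12.209 − 8.3538 = 3.8552 mm

3.86 mm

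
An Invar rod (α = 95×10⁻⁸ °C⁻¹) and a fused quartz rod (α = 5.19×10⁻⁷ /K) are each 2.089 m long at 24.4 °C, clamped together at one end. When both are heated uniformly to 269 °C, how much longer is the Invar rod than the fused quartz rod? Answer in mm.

0.220 mm

ΔT = 244.6 K
Invar: ΔL = 95×10⁻⁸ × 2.089 m × 244.6 = 4.8542×10⁻⁴ m = 0.48542 mm
fused quartz: ΔL = 5.19×10⁻⁷ × 2.089 m × 244.6 = 2.6519×10⁻⁴ m = 0.26519 mm
difference = 0.48542 − 0.26519 = 0.22023 mm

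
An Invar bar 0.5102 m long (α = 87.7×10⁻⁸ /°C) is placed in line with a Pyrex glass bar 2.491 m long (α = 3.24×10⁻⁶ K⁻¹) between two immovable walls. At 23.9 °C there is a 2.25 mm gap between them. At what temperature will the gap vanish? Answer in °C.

T = 288 °C

Gap closes when ΔL₁ + ΔL₂ = 2.25 mm = 2.25×10⁻³ m
(α₁L₁ + α₂L₂)ΔT = g
α₁L₁ + α₂L₂ = 87.7×10⁻⁸×0.5102 + 3.24×10⁻⁶×2.491 = 8.5182854×10⁻⁶ m/K
ΔT = 2.25×10⁻³ / 8.5182854×10⁻⁶ = 264.14 K
T = 23.9 + 264.14 = 288.04 °C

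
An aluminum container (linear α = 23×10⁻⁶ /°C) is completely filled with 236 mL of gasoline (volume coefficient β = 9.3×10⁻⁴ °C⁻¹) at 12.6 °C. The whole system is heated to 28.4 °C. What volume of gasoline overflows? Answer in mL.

The container also expands: β_container ≈ 3α = 6.9×10⁻⁵ /K
Net overflow = V₀(β_liq − 3α_cont)ΔT
β − 3α = 9.30×10⁻⁴ − 6.9×10⁻⁵ = 8.61×10⁻⁴ /K; ΔT = 15.8 K
ΔV = 236 × 8.61×10⁻⁴ × 15.8 = 3.21 mL

3.21 mL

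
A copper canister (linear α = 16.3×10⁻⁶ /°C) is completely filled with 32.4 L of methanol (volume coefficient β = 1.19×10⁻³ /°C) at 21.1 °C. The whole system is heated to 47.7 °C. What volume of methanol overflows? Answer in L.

The canister also expands: β_container ≈ 3α = 4.89×10⁻⁵ /K
Net overflow = V₀(β_liq − 3α_cont)ΔT
β − 3α = 1.19×10⁻³ − 4.89×10⁻⁵ = 1.1411×10⁻³ /K; ΔT = 26.6 K
ΔV = 32.4 × 1.1411×10⁻³ × 26.6 = 0.983 L

0.983 L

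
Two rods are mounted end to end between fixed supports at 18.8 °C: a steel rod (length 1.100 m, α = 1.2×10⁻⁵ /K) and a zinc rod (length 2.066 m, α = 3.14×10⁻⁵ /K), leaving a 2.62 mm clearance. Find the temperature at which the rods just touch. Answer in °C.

T = 52.4 °C

Gap closes when ΔL₁ + ΔL₂ = 2.62 mm = 2.62×10⁻³ m
(α₁L₁ + α₂L₂)ΔT = g
α₁L₁ + α₂L₂ = 1.2×10⁻⁵×1.100 + 3.14×10⁻⁵×2.066 = 7.80724×10⁻⁵ m/K
ΔT = 2.62×10⁻³ / 7.80724×10⁻⁵ = 33.559 K
T = 18.8 + 33.559 = 52.359 °C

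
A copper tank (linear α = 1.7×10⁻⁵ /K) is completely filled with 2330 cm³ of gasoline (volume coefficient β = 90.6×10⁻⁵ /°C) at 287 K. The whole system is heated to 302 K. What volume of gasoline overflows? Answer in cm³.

29.9 cm³

The tank also expands: β_container ≈ 3α = 5.1×10⁻⁵ /K
Net overflow = V₀(β_liq − 3α_cont)ΔT
β − 3α = 9.06×10⁻⁴ − 5.1×10⁻⁵ = 8.55×10⁻⁴ /K; ΔT = 15 K
ΔV = 2330 × 8.55×10⁻⁴ × 15 = 29.9 cm³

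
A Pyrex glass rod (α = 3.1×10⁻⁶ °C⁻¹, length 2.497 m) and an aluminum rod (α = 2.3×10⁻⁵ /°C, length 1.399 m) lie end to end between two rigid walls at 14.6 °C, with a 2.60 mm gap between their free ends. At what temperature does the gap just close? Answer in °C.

Gap closes when ΔL₁ + ΔL₂ = 2.60 mm = 2.60×10⁻³ m
(α₁L₁ + α₂L₂)ΔT = g
α₁L₁ + α₂L₂ = 3.1×10⁻⁶×2.497 + 2.3×10⁻⁵×1.399 = 3.99177×10⁻⁵ m/K
ΔT = 2.60×10⁻³ / 3.99177×10⁻⁵ = 65.134 K
T = 14.6 + 65.134 = 79.734 °C

T = 79.7 °C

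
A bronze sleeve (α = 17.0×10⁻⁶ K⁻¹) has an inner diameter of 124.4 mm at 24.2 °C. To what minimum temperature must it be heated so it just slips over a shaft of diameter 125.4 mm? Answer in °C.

T = 497 °C

Required Δd = 125.4 − 124.4 = 1.0 mm
Δd = αd₀ΔT ⇒ ΔT = Δd/(αd₀) = 1.0 / (17.0×10⁻⁶ × 124.4) = 472.86 K
T_min = 24.2 + 472.86 = 497.06 °C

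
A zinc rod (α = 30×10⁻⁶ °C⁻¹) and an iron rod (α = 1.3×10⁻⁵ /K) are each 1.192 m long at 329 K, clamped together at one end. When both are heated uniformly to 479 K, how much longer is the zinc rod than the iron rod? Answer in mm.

ΔT = 150 K
zinc: ΔL = 30×10⁻⁶ × 1.192 m × 150 = 5.3640×10⁻³ m = 5.3640 mm
iron: ΔL = 1.3×10⁻⁵ × 1.192 m × 150 = 2.3244×10⁻³ m = 2.3244 mm
difference = 5.3640 − 2.3244 = 3.0396 mm

3.04 mm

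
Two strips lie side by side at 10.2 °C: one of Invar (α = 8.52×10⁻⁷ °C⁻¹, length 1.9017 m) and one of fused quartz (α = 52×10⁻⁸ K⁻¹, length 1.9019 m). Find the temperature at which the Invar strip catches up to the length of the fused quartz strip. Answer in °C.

T = 327.0 °C

L₁(1 + α₁ΔT) = L₂(1 + α₂ΔT) ⇒ ΔT = (L₂ − L₁)/(α₁L₁ − α₂L₂)
L₂ − L₁ = 1.9019 − 1.9017 = 2.00×10⁻⁴ m
α₁L₁ − α₂L₂ = 8.52×10⁻⁷×1.9017 − 52×10⁻⁸×1.9019 = 6.312604×10⁻⁷ m/K
ΔT = 2.00×10⁻⁴ / 6.312604×10⁻⁷ = 316.826 K
T = 10.2 + 316.826 = 327.026 °C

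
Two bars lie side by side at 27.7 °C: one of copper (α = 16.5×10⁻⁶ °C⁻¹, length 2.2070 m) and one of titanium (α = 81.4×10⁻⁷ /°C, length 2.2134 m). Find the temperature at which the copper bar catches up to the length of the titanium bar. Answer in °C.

Equal length when α₁L₁ΔT − α₂L₂ΔT = L₂ − L₁ = 6.40×10⁻³ m
α₁L₁ = 3.64155×10⁻⁵, α₂L₂ = 1.8017076×10⁻⁵ → Δ(αL) = 1.8398424×10⁻⁵ m/K
ΔT = 6.40×10⁻³ / 1.8398424×10⁻⁵ = 347.856 K, so T = 27.7 + 347.856 = 375.556 °C

T = 375.6 °C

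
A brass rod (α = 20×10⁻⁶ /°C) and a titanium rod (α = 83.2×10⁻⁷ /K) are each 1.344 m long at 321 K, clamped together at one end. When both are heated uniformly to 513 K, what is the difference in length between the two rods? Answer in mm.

ΔT = 192 K
brass: ΔL = 20×10⁻⁶ × 1.344 m × 192 = 5.1610×10⁻³ m = 5.1610 mm
titanium: ΔL = 83.2×10⁻⁷ × 1.344 m × 192 = 2.1470×10⁻³ m = 2.1470 mm
difference = 5.1610 − 2.1470 = 3.014 mm

3.01 mm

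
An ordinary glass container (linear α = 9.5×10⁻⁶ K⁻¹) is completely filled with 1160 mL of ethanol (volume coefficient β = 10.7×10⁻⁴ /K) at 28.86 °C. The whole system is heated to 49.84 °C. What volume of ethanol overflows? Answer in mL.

25.3 mL

The container also expands: β_container ≈ 3α = 2.85×10⁻⁵ /K
Net overflow = V₀(β_liq − 3α_cont)ΔT
β − 3α = 1.07×10⁻³ − 2.85×10⁻⁵ = 1.0415×10⁻³ /K; ΔT = 20.98 K
ΔV = 1160 × 1.0415×10⁻³ × 20.98 = 25.3 mL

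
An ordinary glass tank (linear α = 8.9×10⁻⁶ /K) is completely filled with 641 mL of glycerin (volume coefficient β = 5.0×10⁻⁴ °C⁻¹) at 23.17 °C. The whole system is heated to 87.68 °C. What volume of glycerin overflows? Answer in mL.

19.6 mL

The tank also expands: β_container ≈ 3α = 2.67×10⁻⁵ /K
Net overflow = V₀(β_liq − 3α_cont)ΔT
β − 3α = 5.00×10⁻⁴ − 2.67×10⁻⁵ = 4.733×10⁻⁴ /K; ΔT = 64.51 K
ΔV = 641 × 4.733×10⁻⁴ × 64.51 = 19.6 mL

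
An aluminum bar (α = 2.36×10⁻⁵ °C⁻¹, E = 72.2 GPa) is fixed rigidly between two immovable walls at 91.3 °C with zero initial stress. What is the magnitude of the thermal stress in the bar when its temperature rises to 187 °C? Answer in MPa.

σ = 163 MPa

Fully constrained: the free strain ε = αΔT is blocked, so σ = Eε = EαΔT.
|ΔT| = 95.7 K
σ = 72.2×10⁹ × 2.36×10⁻⁵ × 95.7 = 1.63×10⁸ Pa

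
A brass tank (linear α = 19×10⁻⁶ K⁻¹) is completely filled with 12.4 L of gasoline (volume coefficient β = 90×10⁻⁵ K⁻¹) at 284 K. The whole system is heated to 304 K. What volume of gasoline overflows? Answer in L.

The tank also expands: β_container ≈ 3α = 5.7×10⁻⁵ /K
Net overflow = V₀(β_liq − 3α_cont)ΔT
β − 3α = 9.00×10⁻⁴ − 5.7×10⁻⁵ = 8.43×10⁻⁴ /K; ΔT = 20 K
ΔV = 12.4 × 8.43×10⁻⁴ × 20 = 0.209 L

0.209 L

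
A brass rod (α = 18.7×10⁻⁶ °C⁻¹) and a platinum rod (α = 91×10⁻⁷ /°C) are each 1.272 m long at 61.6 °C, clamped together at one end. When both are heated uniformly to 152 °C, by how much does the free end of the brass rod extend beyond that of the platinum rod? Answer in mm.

1.10 mm

ΔT = 90.4 K
brass: ΔL = 18.7×10⁻⁶ × 1.272 m × 90.4 = 2.1503×10⁻³ m = 2.1503 mm
platinum: ΔL = 91×10⁻⁷ × 1.272 m × 90.4 = 1.0464×10⁻³ m = 1.0464 mm
difference = 2.1503 − 1.0464 = 1.1039 mm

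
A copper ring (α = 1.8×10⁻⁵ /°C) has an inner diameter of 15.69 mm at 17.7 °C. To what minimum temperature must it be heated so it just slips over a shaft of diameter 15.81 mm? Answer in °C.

T = 443 °C

Required Δd = 15.81 − 15.69 = 0.12 mm
Δd = αd₀ΔT ⇒ ΔT = Δd/(αd₀) = 0.12 / (1.8×10⁻⁵ × 15.69) = 424.90 K
T_min = 17.7 + 424.90 = 442.60 °C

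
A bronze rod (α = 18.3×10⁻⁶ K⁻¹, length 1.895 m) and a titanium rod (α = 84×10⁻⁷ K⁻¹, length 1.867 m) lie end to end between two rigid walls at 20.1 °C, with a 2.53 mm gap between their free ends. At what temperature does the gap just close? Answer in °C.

Gap closes when ΔL₁ + ΔL₂ = 2.53 mm = 2.53×10⁻³ m
(α₁L₁ + α₂L₂)ΔT = g
α₁L₁ + α₂L₂ = 18.3×10⁻⁶×1.895 + 84×10⁻⁷×1.867 = 5.03613×10⁻⁵ m/K
ΔT = 2.53×10⁻³ / 5.03613×10⁻⁵ = 50.237 K
T = 20.1 + 50.237 = 70.337 °C

T = 70.3 °C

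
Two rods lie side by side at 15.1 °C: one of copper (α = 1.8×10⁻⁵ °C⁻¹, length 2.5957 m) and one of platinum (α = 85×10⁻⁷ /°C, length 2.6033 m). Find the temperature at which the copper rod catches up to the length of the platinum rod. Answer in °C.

Equal length when α₁L₁ΔT − α₂L₂ΔT = L₂ − L₁ = 7.60×10⁻³ m
α₁L₁ = 4.67226×10⁻⁵, α₂L₂ = 2.212805×10⁻⁵ → Δ(αL) = 2.459455×10⁻⁵ m/K
ΔT = 7.60×10⁻³ / 2.459455×10⁻⁵ = 309.012 K, so T = 15.1 + 309.012 = 324.112 °C

T = 324.1 °C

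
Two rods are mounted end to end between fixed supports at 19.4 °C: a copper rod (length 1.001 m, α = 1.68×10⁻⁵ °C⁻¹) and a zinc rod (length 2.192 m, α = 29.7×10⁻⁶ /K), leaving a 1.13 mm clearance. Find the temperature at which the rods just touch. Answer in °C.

T = 33.2 °C

α₁L₁ = 1.68168×10⁻⁵ m/K, α₂L₂ = 6.51024×10⁻⁵ m/K → total 8.19192×10⁻⁵ m/K
ΔT = g/(α₁L₁+α₂L₂) = 1.13×10⁻³ / 8.19192×10⁻⁵ = 13.794 K
T = 19.4 + 13.794 = 33.194 °C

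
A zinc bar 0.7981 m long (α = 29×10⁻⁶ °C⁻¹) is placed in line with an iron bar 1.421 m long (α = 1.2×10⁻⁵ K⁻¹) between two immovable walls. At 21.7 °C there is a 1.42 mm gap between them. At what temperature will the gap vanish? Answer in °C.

T = 57.0 °C

α₁L₁ = 2.31449×10⁻⁵ m/K, α₂L₂ = 1.7052×10⁻⁵ m/K → total 4.01969×10⁻⁵ m/K
ΔT = g/(α₁L₁+α₂L₂) = 1.42×10⁻³ / 4.01969×10⁻⁵ = 35.326 K
T = 21.7 + 35.326 = 57.026 °C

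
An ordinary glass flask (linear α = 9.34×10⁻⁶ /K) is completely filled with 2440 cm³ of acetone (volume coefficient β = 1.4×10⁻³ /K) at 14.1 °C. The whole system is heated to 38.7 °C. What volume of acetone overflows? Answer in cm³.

82.4 cm³

The flask also expands: β_container ≈ 3α = 2.802×10⁻⁵ /K
Net overflow = V₀(β_liq − 3α_cont)ΔT
β − 3α = 1.40×10⁻³ − 2.802×10⁻⁵ = 1.37198×10⁻³ /K; ΔT = 24.6 K
ΔV = 2440 × 1.37198×10⁻³ × 24.6 = 82.4 cm³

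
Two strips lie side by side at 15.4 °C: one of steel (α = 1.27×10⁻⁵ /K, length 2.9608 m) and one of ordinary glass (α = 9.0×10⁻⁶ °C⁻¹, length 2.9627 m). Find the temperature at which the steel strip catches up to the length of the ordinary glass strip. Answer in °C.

L₁(1 + α₁ΔT) = L₂(1 + α₂ΔT) ⇒ ΔT = (L₂ − L₁)/(α₁L₁ − α₂L₂)
L₂ − L₁ = 2.9627 − 2.9608 = 1.90×10⁻³ m
α₁L₁ − α₂L₂ = 1.27×10⁻⁵×2.9608 − 9.0×10⁻⁶×2.9627 = 1.093786×10⁻⁵ m/K
ΔT = 1.90×10⁻³ / 1.093786×10⁻⁵ = 173.709 K
T = 15.4 + 173.709 = 189.109 °C

T = 189.1 °C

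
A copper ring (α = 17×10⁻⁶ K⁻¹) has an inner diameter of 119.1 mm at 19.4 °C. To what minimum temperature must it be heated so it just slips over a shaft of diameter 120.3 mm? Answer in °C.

Required Δd = 120.3 − 119.1 = 1.2 mm
Δd = αd₀ΔT ⇒ ΔT = Δd/(αd₀) = 1.2 / (17×10⁻⁶ × 119.1) = 592.68 K
T_min = 19.4 + 592.68 = 612.08 °C

T = 612 °C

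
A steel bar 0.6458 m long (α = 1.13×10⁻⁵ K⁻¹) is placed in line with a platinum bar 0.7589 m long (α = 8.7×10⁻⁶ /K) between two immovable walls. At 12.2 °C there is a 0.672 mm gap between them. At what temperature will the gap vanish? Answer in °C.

T = 60.5 °C

α₁L₁ = 7.29754×10⁻⁶ m/K, α₂L₂ = 6.60243×10⁻⁶ m/K → total 1.389997×10⁻⁵ m/K
ΔT = g/(α₁L₁+α₂L₂) = 6.72×10⁻⁴ / 1.389997×10⁻⁵ = 48.345 K
T = 12.2 + 48.345 = 60.545 °C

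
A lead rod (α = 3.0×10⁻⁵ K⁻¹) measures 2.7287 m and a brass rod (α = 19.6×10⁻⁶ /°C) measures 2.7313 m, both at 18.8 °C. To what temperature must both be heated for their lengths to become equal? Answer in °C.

T = 110.6 °C

Equal length when α₁L₁ΔT − α₂L₂ΔT = L₂ − L₁ = 2.60×10⁻³ m
α₁L₁ = 8.1861×10⁻⁵, α₂L₂ = 5.353348×10⁻⁵ → Δ(αL) = 2.832752×10⁻⁵ m/K
ΔT = 2.60×10⁻³ / 2.832752×10⁻⁵ = 91.784 K, so T = 18.8 + 91.784 = 110.584 °C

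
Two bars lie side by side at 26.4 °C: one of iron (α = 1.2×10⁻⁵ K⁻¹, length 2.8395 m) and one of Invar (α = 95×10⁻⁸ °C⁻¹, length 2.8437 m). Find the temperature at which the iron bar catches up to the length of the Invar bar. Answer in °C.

L₁(1 + α₁ΔT) = L₂(1 + α₂ΔT) ⇒ ΔT = (L₂ − L₁)/(α₁L₁ − α₂L₂)
L₂ − L₁ = 2.8437 − 2.8395 = 4.20×10⁻³ m
α₁L₁ − α₂L₂ = 1.2×10⁻⁵×2.8395 − 95×10⁻⁸×2.8437 = 3.1372485×10⁻⁵ m/K
ΔT = 4.20×10⁻³ / 3.1372485×10⁻⁵ = 133.875 K
T = 26.4 + 133.875 = 160.275 °C

T = 160.3 °C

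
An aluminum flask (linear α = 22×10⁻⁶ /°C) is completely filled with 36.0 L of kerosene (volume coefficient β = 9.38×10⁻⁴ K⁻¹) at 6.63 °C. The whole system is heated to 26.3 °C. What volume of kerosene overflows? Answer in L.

0.617 L

The flask also expands: β_container ≈ 3α = 6.6×10⁻⁵ /K
Net overflow = V₀(β_liq − 3α_cont)ΔT
β − 3α = 9.38×10⁻⁴ − 6.6×10⁻⁵ = 8.72×10⁻⁴ /K; ΔT = 19.67 K
ΔV = 36.0 × 8.72×10⁻⁴ × 19.67 = 0.617 L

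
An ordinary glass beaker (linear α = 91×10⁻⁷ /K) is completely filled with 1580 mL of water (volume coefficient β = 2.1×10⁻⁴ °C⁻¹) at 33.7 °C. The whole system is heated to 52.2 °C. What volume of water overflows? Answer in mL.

5.34 mL

The beaker also expands: β_container ≈ 3α = 2.73×10⁻⁵ /K
Net overflow = V₀(β_liq − 3α_cont)ΔT
β − 3α = 2.10×10⁻⁴ − 2.73×10⁻⁵ = 1.827×10⁻⁴ /K; ΔT = 18.5 K
ΔV = 1580 × 1.827×10⁻⁴ × 18.5 = 5.34 mL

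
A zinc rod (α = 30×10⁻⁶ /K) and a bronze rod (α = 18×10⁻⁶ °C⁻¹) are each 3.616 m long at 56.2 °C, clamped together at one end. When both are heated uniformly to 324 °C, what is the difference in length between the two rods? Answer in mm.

ΔT = 267.8 K
zinc: ΔL = 30×10⁻⁶ × 3.616 m × 267.8 = 2.9051×10⁻² m = 29.051 mm
bronze: ΔL = 18×10⁻⁶ × 3.616 m × 267.8 = 1.7431×10⁻² m = 17.431 mm
difference = 29.051 − 17.431 = 11.620 mm

11.6 mm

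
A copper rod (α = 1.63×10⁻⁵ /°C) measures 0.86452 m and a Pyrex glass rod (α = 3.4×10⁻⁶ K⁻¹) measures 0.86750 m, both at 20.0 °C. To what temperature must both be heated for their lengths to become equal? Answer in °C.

T = 287.5 °C

L₁(1 + α₁ΔT) = L₂(1 + α₂ΔT) ⇒ ΔT = (L₂ − L₁)/(α₁L₁ − α₂L₂)
L₂ − L₁ = 0.86750 − 0.86452 = 2.98×10⁻³ m
α₁L₁ − α₂L₂ = 1.63×10⁻⁵×0.86452 − 3.4×10⁻⁶×0.86750 = 1.1142176×10⁻⁵ m/K
ΔT = 2.98×10⁻³ / 1.1142176×10⁻⁵ = 267.452 K
T = 20.0 + 267.452 = 287.452 °C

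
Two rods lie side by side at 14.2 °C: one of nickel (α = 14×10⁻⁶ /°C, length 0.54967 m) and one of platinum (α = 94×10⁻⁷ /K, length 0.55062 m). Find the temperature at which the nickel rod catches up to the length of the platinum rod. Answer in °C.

T = 391.3 °C

L₁(1 + α₁ΔT) = L₂(1 + α₂ΔT) ⇒ ΔT = (L₂ − L₁)/(α₁L₁ − α₂L₂)
L₂ − L₁ = 0.55062 − 0.54967 = 9.50×10⁻⁴ m
α₁L₁ − α₂L₂ = 14×10⁻⁶×0.54967 − 94×10⁻⁷×0.55062 = 2.519552×10⁻⁶ m/K
ΔT = 9.50×10⁻⁴ / 2.519552×10⁻⁶ = 377.051 K
T = 14.2 + 377.051 = 391.251 °C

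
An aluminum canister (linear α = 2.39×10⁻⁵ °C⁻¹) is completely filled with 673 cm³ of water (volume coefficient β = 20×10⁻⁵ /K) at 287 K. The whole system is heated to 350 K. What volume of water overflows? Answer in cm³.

5.44 cm³

The canister also expands: β_container ≈ 3α = 7.17×10⁻⁵ /K
Net overflow = V₀(β_liq − 3α_cont)ΔT
β − 3α = 2.00×10⁻⁴ − 7.17×10⁻⁵ = 1.283×10⁻⁴ /K; ΔT = 63 K
ΔV = 673 × 1.283×10⁻⁴ × 63 = 5.44 cm³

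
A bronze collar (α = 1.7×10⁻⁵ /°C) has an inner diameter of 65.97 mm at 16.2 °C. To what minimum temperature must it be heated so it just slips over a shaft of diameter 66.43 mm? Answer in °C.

T = 426 °C

Required Δd = 66.43 − 65.97 = 0.46 mm
Δd = αd₀ΔT ⇒ ΔT = Δd/(αd₀) = 0.46 / (1.7×10⁻⁵ × 65.97) = 410.17 K
T_min = 16.2 + 410.17 = 426.37 °C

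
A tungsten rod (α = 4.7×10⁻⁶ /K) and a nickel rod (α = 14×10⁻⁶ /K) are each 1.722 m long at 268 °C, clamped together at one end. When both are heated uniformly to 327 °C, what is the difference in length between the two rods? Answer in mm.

0.945 mm

ΔT = 59 K
tungsten: ΔL = 4.7×10⁻⁶ × 1.722 m × 59 = 4.7751×10⁻⁴ m = 0.47751 mm
nickel: ΔL = 14×10⁻⁶ × 1.722 m × 59 = 1.4224×10⁻³ m = 1.4224 mm
difference = 1.4224 − 0.47751 = 0.94489 mm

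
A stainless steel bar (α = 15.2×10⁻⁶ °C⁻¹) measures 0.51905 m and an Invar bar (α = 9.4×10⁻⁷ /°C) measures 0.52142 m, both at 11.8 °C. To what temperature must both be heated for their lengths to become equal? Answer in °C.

L₁(1 + α₁ΔT) = L₂(1 + α₂ΔT) ⇒ ΔT = (L₂ − L₁)/(α₁L₁ − α₂L₂)
L₂ − L₁ = 0.52142 − 0.51905 = 2.37×10⁻³ m
α₁L₁ − α₂L₂ = 15.2×10⁻⁶×0.51905 − 9.4×10⁻⁷×0.52142 = 7.3994252×10⁻⁶ m/K
ΔT = 2.37×10⁻³ / 7.3994252×10⁻⁶ = 320.295 K
T = 11.8 + 320.295 = 332.095 °C

T = 332.1 °C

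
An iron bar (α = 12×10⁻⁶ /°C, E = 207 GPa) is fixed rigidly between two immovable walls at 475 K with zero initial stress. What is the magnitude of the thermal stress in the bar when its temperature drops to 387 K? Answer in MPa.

σ = 219 MPa

Fully constrained: the free strain ε = αΔT is blocked, so σ = Eε = EαΔT.
|ΔT| = 88 K
σ = 207×10⁹ × 12×10⁻⁶ × 88 = 2.19×10⁸ Pa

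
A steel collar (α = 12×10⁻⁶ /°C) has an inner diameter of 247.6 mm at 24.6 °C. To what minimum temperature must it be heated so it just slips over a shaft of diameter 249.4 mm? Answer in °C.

Required Δd = 249.4 − 247.6 = 1.8 mm
Δd = αd₀ΔT ⇒ ΔT = Δd/(αd₀) = 1.8 / (12×10⁻⁶ × 247.6) = 605.82 K
T_min = 24.6 + 605.82 = 630.42 °C

T = 630 °C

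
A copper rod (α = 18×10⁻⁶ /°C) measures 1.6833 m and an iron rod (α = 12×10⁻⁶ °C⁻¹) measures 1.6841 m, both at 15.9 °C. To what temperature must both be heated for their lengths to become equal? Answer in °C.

Equal length when α₁L₁ΔT − α₂L₂ΔT = L₂ − L₁ = 8.00×10⁻⁴ m
α₁L₁ = 3.02994×10⁻⁵, α₂L₂ = 2.02092×10⁻⁵ → Δ(αL) = 1.00902×10⁻⁵ m/K
ΔT = 8.00×10⁻⁴ / 1.00902×10⁻⁵ = 79.2849 K, so T = 15.9 + 79.2849 = 95.1849 °C

T = 95.18 °C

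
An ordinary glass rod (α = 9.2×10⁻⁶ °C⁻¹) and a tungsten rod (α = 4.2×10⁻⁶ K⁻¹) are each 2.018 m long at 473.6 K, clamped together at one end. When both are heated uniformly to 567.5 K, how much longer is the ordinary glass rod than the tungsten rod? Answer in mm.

ΔT = 93.9 K
ordinary glass: ΔL = 9.2×10⁻⁶ × 2.018 m × 93.9 = 1.7433×10⁻³ m = 1.7433 mm
tungsten: ΔL = 4.2×10⁻⁶ × 2.018 m × 93.9 = 7.9586×10⁻⁴ m = 0.79586 mm
difference = 1.7433 − 0.79586 = 0.94744 mm

0.947 mm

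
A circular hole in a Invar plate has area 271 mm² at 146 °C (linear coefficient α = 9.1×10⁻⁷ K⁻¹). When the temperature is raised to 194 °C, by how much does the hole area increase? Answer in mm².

Area coefficient ≈ 2α; |ΔT| = 48 K
ΔA = 2αA₀ΔT = 2(9.1×10⁻⁷)(271)(48) = 0.0237 mm²

ΔA = 0.0237 mm²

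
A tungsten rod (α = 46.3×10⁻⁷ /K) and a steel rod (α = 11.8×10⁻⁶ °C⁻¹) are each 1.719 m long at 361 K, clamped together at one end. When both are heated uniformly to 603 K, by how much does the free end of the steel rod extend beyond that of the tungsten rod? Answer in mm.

2.98 mm

ΔT = 242 K
tungsten: ΔL = 46.3×10⁻⁷ × 1.719 m × 242 = 1.9261×10⁻³ m = 1.9261 mm
steel: ΔL = 11.8×10⁻⁶ × 1.719 m × 242 = 4.9088×10⁻³ m = 4.9088 mm
difference = 4.9088 − 1.9261 = 2.9827 mm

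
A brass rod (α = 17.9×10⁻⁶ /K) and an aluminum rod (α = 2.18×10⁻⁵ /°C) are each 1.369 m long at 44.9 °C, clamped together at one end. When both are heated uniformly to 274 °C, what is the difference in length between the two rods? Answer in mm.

ΔT = 229.1 K
brass: ΔL = 17.9×10⁻⁶ × 1.369 m × 229.1 = 5.6141×10⁻³ m = 5.6141 mm
aluminum: ΔL = 2.18×10⁻⁵ × 1.369 m × 229.1 = 6.8373×10⁻³ m = 6.8373 mm
difference = 6.8373 − 5.6141 = 1.2232 mm

1.22 mm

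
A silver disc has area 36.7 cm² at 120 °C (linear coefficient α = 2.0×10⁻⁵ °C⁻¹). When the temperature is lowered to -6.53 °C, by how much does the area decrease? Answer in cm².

Area coefficient ≈ 2α; |ΔT| = 126.53 K
ΔA = 2αA₀ΔT = 2(2.0×10⁻⁵)(36.7)(126.53) = 0.186 cm²

ΔA = 0.186 cm²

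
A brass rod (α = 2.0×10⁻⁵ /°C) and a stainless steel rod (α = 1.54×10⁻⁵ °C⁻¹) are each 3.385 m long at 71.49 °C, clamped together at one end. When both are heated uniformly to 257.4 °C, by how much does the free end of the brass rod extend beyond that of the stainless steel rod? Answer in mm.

2.89 mm

ΔT = 185.91 K
brass: ΔL = 2.0×10⁻⁵ × 3.385 m × 185.91 = 1.2586×10⁻² m = 12.586 mm
stainless steel: ΔL = 1.54×10⁻⁵ × 3.385 m × 185.91 = 9.6913×10⁻³ m = 9.6913 mm
difference = 12.586 − 9.6913 = 2.8947 mm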